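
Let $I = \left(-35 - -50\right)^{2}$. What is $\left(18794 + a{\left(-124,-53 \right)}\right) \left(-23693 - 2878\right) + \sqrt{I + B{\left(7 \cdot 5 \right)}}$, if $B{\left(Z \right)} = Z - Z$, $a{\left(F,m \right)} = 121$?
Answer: $-502590450$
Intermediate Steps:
$I = 225$ ($I = \left(-35 + 50\right)^{2} = 15^{2} = 225$)
$B{\left(Z \right)} = 0$
$\left(18794 + a{\left(-124,-53 \right)}\right) \left(-23693 - 2878\right) + \sqrt{I + B{\left(7 \cdot 5 \right)}} = \left(18794 + 121\right) \left(-23693 - 2878\right) + \sqrt{225 + 0} = 18915 \left(-26571\right) + \sqrt{225} = -502590465 + 15 = -502590450$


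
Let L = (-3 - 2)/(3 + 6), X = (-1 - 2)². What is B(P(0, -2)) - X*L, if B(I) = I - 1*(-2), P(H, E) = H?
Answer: 7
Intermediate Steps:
B(I) = 2 + I (B(I) = I + 2 = 2 + I)
X = 9 (X = (-3)² = 9)
L = -5/9 ≈ -0.55556
B(P(0, -2)) - X*L = (2 + 0) - 9*(-5)/9 = 2 - 1*(-5) = 2 + 5 = 7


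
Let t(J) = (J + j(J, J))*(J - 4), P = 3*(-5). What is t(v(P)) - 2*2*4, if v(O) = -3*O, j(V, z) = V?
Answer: 3674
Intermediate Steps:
P = -15
t(J) = 2*J*(-4 + J) (t(J) = (J + J)*(J - 4) = (2*J)*(-4 + J) = 2*J*(-4 + J))
t(v(P)) - 2*2*4 = 2*(-3*(-15))*(-4 - 3*(-15)) - 2*2*4 = 2*45*(-4 + 45) - 4*4 = 2*45*41 - 16 = 3690 - 16 = 3674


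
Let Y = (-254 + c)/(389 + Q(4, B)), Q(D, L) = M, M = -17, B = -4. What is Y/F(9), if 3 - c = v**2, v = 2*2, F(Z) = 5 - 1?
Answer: -89/496 ≈ -0.17944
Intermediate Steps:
F(Z) = 4
v = 4
Q(D, L) = -17
c = -13 (c = 3 - 1*4**2 = 3 - 1*16 = 3 - 16 = -13)
Y = -89/124 (Y = (-254 - 13)/(389 - 17) = -267/372 = -267*1/372 = -89/124 ≈ -0.71774)
Y/F(9) = -89/124/4 = -89/124*1/4 = -89/496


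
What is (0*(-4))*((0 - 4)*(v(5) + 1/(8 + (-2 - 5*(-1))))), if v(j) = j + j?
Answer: 0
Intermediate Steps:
v(j) = 2*j
(0*(-4))*((0 - 4)*(v(5) + 1/(8 + (-2 - 5*(-1))))) = (0*(-4))*((0 - 4)*(2*5 + 1/(8 + (-2 - 5*(-1))))) = 0*(-4*(10 + 1/(8 + (-2 + 5)))) = 0*(-4*(10 + 1/(8 + 3))) = 0*(-4*(10 + 1/11)) = 0*(-4*111/11) = 0*(-444/11) = 0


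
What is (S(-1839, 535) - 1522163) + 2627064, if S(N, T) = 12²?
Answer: 1105045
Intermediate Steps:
S(N, T) = 144
(S(-1839, 535) - 1522163) + 2627064 = (144 - 1522163) + 2627064 = -1522019 + 2627064 = 1105045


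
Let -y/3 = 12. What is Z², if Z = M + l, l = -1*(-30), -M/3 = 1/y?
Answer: 130321/144 ≈ 905.01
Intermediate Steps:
y = -36 (y = -3*12 = -36)
M = 1/12 (M = -3/(-36) = -3*(-1/36) = 1/12 ≈ 0.083333)
l = 30
Z = 361/12 (Z = 1/12 + 30 = 361/12 ≈ 30.083)
Z² = (361/12)² = 130321/144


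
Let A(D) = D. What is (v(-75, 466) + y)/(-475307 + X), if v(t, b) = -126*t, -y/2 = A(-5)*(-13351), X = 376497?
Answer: 12406/9881 ≈ 1.2555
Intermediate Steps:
y = -133510 (y = -(-10)*(-13351) = -2*66755 = -133510)
(v(-75, 466) + y)/(-475307 + X) = (-126*(-75) - 133510)/(-475307 + 376497) = (9450 - 133510)/(-98810) = -124060*(-1/98810) = 12406/9881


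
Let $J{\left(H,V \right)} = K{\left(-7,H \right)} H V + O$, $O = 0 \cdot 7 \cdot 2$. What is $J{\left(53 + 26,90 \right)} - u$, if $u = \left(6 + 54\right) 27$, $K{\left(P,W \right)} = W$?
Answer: $560070$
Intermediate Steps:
$O = 0$ ($O = 0 \cdot 2 = 0$)
$J{\left(H,V \right)} = V H^{2}$ ($J{\left(H,V \right)} = H H V + 0 = H^{2} V + 0 = V H^{2} + 0 = V H^{2}$)
$u = 1620$ ($u = 60 \cdot 27 = 1620$)
$J{\left(53 + 26,90 \right)} - u = 90 \left(53 + 26\right)^{2} - 1620 = 90 \cdot 79^{2} - 1620 = 90 \cdot 6241 - 1620 = 561690 - 1620 = 560070$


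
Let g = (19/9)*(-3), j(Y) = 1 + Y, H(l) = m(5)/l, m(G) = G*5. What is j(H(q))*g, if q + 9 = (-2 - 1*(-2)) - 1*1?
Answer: 19/2 ≈ 9.5000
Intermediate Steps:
m(G) = 5*G
q = -10 (q = -9 + ((-2 - 1*(-2)) - 1*1) = -9 + ((-2 + 2) - 1) = -9 + (0 - 1) = -9 - 1 = -10)
H(l) = 25/l (H(l) = (5*5)/l = 25/l)
g = -19/3 (g = (19*(1/9))*(-3) = (19/9)*(-3) = -19/3 ≈ -6.3333)
j(H(q))*g = (1 + 25/(-10))*(-19/3) = (1 + 25*(-1/10))*(-19/3) = (1 - 5/2)*(-19/3) = -3/2*(-19/3) = 19/2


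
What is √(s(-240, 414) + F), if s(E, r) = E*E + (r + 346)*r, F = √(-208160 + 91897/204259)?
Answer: √(15530500155511440 + 204259*I*√8684778436311637)/204259 ≈ 610.12 + 0.3739*I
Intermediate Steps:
F = I*√8684778436311637/204259 (F = √(-208160 + 91897*(1/204259)) = √(-208160 + 91897/204259) = √(-42518461543/204259) = I*√8684778436311637/204259 ≈ 456.25*I)
s(E, r) = E² + r*(346 + r) (s(E, r) = E² + (346 + r)*r = E² + r*(346 + r))
√(s(-240, 414) + F) = √(((-240)² + 414² + 346*414) + I*√8684778436311637/204259) = √((57600 + 171396 + 143244) + I*√8684778436311637/204259) = √(372240 + I*√8684778436311637/204259)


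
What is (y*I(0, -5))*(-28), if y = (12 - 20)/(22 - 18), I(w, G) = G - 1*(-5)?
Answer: 0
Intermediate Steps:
I(w, G) = 5 + G (I(w, G) = G + 5 = 5 + G)
y = -2 (y = -8/4 = -8*¼ = -2)
(y*I(0, -5))*(-28) = -2*(5 - 5)*(-28) = -2*0*(-28) = 0*(-28) = 0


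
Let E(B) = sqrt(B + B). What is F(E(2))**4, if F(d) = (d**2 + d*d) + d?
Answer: 10000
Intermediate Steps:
E(B) = sqrt(2)*sqrt(B) (E(B) = sqrt(2*B) = sqrt(2)*sqrt(B))
F(d) = d + 2*d**2 (F(d) = (d**2 + d**2) + d = 2*d**2 + d = d + 2*d**2)
F(E(2))**4 = ((sqrt(2)*sqrt(2))*(1 + 2*(sqrt(2)*sqrt(2))))**4 = (2*(1 + 2*2))**4 = (2*(1 + 4))**4 = (2*5)**4 = 10**4 = 10000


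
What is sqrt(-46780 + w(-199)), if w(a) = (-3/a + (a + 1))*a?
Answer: 11*I*sqrt(61) ≈ 85.913*I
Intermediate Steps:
w(a) = a*(1 + a - 3/a) (w(a) = (-3/a + (1 + a))*a = (1 + a - 3/a)*a = a*(1 + a - 3/a))
sqrt(-46780 + w(-199)) = sqrt(-46780 + (-3 - 199 + (-199)**2)) = sqrt(-46780 + (-3 - 199 + 39601)) = sqrt(-46780 + 39399) = sqrt(-7381) = 11*I*sqrt(61)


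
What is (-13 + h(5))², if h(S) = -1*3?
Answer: 256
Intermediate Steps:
h(S) = -3
(-13 + h(5))² = (-13 - 3)² = (-16)² = 256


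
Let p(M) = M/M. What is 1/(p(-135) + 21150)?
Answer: 1/21151 ≈ 4.7279e-5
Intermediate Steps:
p(M) = 1
1/(p(-135) + 21150) = 1/(1 + 21150) = 1/21151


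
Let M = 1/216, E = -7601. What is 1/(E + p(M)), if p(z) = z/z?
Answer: -1/7600 ≈ -0.00013158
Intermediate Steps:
M = 1/216 ≈ 0.0046296
p(z) = 1
1/(E + p(M)) = 1/(-7601 + 1) = 1/(-7600) = -1/7600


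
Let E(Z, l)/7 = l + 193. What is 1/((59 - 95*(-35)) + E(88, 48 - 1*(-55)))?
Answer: 1/5456 ≈ 0.00018328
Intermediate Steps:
E(Z, l) = 1351 + 7*l (E(Z, l) = 7*(l + 193) = 7*(193 + l) = 1351 + 7*l)
1/((59 - 95*(-35)) + E(88, 48 - 1*(-55))) = 1/((59 - 95*(-35)) + (1351 + 7*(48 - 1*(-55)))) = 1/((59 + 3325) + (1351 + 7*(48 + 55))) = 1/(3384 + (1351 + 7*103)) = 1/(3384 + (1351 + 721)) = 1/(3384 + 2072) = 1/5456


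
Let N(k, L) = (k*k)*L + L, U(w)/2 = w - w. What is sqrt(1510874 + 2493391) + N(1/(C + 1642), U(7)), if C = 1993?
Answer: sqrt(4004265) ≈ 2001.1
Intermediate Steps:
U(w) = 0 (U(w) = 2*(w - w) = 2*0 = 0)
N(k, L) = L + L*k**2 (N(k, L) = k**2*L + L = L*k**2 + L = L + L*k**2)
sqrt(1510874 + 2493391) + N(1/(C + 1642), U(7)) = sqrt(1510874 + 2493391) + 0*(1 + (1/(1993 + 1642))**2) = sqrt(4004265) + 0*(1 + (1/3635)**2) = sqrt(4004265) + 0*(1 + 1/13213225) = sqrt(4004265) + 0*(13213226/13213225) = sqrt(4004265) + 0 = sqrt(4004265)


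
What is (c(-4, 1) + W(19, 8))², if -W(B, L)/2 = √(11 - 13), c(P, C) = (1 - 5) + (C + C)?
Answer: -4 + 8*I*√2 ≈ -4.0 + 11.314*I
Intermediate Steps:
c(P, C) = -4 + 2*C
W(B, L) = -2*I*√2 (W(B, L) = -2*√(11 - 13) = -2*I*√2)
(c(-4, 1) + W(19, 8))² = ((-4 + 2*1) - 2*I*√2)² = ((-4 + 2) - 2*I*√2)² = (-2 - 2*I*√2)²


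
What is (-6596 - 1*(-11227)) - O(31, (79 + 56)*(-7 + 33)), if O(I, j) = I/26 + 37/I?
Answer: 3730663/806 ≈ 4628.6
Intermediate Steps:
O(I, j) = 37/I + I/26 (O(I, j) = I*(1/26) + 37/I = I/26 + 37/I = 37/I + I/26)
(-6596 - 1*(-11227)) - O(31, (79 + 56)*(-7 + 33)) = (-6596 - 1*(-11227)) - (37/31 + (1/26)*31) = (-6596 + 11227) - (37*(1/31) + 31/26) = 4631 - (37/31 + 31/26) = 4631 - 1*1923/806 = 4631 - 1923/806 = 3730663/806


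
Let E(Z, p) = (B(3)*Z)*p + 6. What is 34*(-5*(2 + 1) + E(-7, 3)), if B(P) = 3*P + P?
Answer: -8874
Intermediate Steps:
B(P) = 4*P
E(Z, p) = 6 + 12*Z*p (E(Z, p) = ((4*3)*Z)*p + 6 = (12*Z)*p + 6 = 12*Z*p + 6 = 6 + 12*Z*p)
34*(-5*(2 + 1) + E(-7, 3)) = 34*(-5*(2 + 1) + (6 + 12*(-7)*3)) = 34*(-5*3 + (6 - 252)) = 34*(-15 - 246) = 34*(-261) = -8874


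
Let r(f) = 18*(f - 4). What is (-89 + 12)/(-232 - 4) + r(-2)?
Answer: -25411/236 ≈ -107.67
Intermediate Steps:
r(f) = -72 + 18*f (r(f) = 18*(-4 + f) = -72 + 18*f)
(-89 + 12)/(-232 - 4) + r(-2) = (-89 + 12)/(-232 - 4) + (-72 + 18*(-2)) = -77/(-236) + (-72 - 36) = -77*(-1/236) - 108 = 77/236 - 108 = -25411/236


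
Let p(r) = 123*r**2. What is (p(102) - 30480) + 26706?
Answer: 1275918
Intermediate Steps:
(p(102) - 30480) + 26706 = (123*102**2 - 30480) + 26706 = (123*10404 - 30480) + 26706 = (1279692 - 30480) + 26706 = 1249212 + 26706 = 1275918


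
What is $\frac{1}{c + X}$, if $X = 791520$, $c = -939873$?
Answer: $- \frac{1}{148353} \approx -6.7407 \cdot 10^{-6}$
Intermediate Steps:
$\frac{1}{c + X} = \frac{1}{-939873 + 791520} = \frac{1}{-148353} = - \frac{1}{148353}$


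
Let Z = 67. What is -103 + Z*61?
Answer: 3984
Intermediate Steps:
-103 + Z*61 = -103 + 67*61 = -103 + 4087 = 3984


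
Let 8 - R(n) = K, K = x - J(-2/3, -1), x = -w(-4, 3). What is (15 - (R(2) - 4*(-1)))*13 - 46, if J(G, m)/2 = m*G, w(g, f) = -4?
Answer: 83/3 ≈ 27.667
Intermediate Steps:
x = 4 (x = -1*(-4) = 4)
J(G, m) = 2*G*m (J(G, m) = 2*(m*G) = 2*(G*m) = 2*G*m)
K = 8/3 (K = 4 - 2*(-2/3)*(-1) = 4 - 2*(-2*⅓)*(-1) = 4 - 2*(-2)*(-1)/3 = 4 - 1*4/3 = 4 - 4/3 = 8/3 ≈ 2.6667)
R(n) = 16/3 (R(n) = 8 - 1*8/3 = 8 - 8/3 = 16/3)
(15 - (R(2) - 4*(-1)))*13 - 46 = (15 - (16/3 - 4*(-1)))*13 - 46 = (15 - (16/3 + 4))*13 - 46 = (15 - 1*28/3)*13 - 46 = (15 - 28/3)*13 - 46 = (17/3)*13 - 46 = 221/3 - 46 = 83/3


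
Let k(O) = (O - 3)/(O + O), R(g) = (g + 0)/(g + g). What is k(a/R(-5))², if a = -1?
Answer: 25/16 ≈ 1.5625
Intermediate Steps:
R(g) = ½ (R(g) = g/((2*g)) = g*(1/(2*g)) = ½)
k(O) = (-3 + O)/(2*O) (k(O) = (-3 + O)/((2*O)) = (-3 + O)*(1/(2*O)) = (-3 + O)/(2*O))
k(a/R(-5))² = ((-3 - 1/½)/(2*((-1/½))))² = ((-3 - 1*2)/(2*((-1*2))))² = ((½)*(-3 - 2)/(-2))² = ((½)*(-½)*(-5))² = (5/4)² = 25/16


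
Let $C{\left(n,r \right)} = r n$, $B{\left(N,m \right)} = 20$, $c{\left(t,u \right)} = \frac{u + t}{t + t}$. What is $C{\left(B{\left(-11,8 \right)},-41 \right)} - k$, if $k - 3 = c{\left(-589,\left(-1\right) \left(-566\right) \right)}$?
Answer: $- \frac{969517}{1178} \approx -823.02$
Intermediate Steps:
$c{\left(t,u \right)} = \frac{t + u}{2 t}$
$C{\left(n,r \right)} = n r$
$k = \frac{3557}{1178}$ ($k = 3 + \frac{-589 - -566}{2 \left(-589\right)} = 3 + \frac{1}{2} \left(- \frac{1}{589}\right) \left(-589 + 566\right) = 3 + \frac{1}{2} \left(- \frac{1}{589}\right) \left(-23\right) = 3 + \frac{23}{1178} = \frac{3557}{1178} \approx 3.0195$)
$C{\left(B{\left(-11,8 \right)},-41 \right)} - k = 20 \left(-41\right) - \frac{3557}{1178} = -820 - \frac{3557}{1178} = - \frac{969517}{1178}$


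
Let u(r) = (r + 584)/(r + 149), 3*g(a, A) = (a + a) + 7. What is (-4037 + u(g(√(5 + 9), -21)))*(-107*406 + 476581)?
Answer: -35996696190091/20606 - 113049279*√14/20606 ≈ -1.7469e+9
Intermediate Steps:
g(a, A) = 7/3 + 2*a/3 (g(a, A) = ((a + a) + 7)/3 = (2*a + 7)/3 = (7 + 2*a)/3 = 7/3 + 2*a/3)
u(r) = (584 + r)/(149 + r)
(-4037 + u(g(√(5 + 9), -21)))*(-107*406 + 476581) = (-4037 + (584 + (7/3 + 2*√(5 + 9)/3))/(149 + (7/3 + 2*√(5 + 9)/3)))*(-107*406 + 476581) = (-4037 + (584 + (7/3 + 2*√14/3))/(149 + (7/3 + 2*√14/3)))*(-43442 + 476581) = (-4037 + (1759/3 + 2*√14/3)/(454/3 + 2*√14/3))*433139 = -1748582143 + 433139*(1759/3 + 2*√14/3)/(454/3 + 2*√14/3)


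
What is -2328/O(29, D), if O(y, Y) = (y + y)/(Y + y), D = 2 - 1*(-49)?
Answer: -93120/29 ≈ -3211.0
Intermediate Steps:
D = 51 (D = 2 + 49 = 51)
O(y, Y) = 2*y/(Y + y) (O(y, Y) = (2*y)/(Y + y) = 2*y/(Y + y))
-2328/O(29, D) = -2328/(2*29/(51 + 29)) = -2328/(2*29/80) = -2328/(2*29*(1/80)) = -2328/29/40 = -2328*40/29 = -93120/29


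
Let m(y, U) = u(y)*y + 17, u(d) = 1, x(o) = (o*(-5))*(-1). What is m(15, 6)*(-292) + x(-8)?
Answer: -9384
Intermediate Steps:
x(o) = 5*o (x(o) = -5*o*(-1) = 5*o)
m(y, U) = 17 + y (m(y, U) = 1*y + 17 = y + 17 = 17 + y)
m(15, 6)*(-292) + x(-8) = (17 + 15)*(-292) + 5*(-8) = 32*(-292) - 40 = -9344 - 40 = -9384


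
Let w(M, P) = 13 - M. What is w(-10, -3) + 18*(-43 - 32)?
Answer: -1327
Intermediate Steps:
w(-10, -3) + 18*(-43 - 32) = (13 - 1*(-10)) + 18*(-43 - 32) = (13 + 10) + 18*(-75) = 23 - 1350 = -1327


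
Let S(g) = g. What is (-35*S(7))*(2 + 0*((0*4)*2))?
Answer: -490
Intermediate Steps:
(-35*S(7))*(2 + 0*((0*4)*2)) = (-35*7)*(2 + 0*((0*4)*2)) = -245*(2 + 0*(0*2)) = -245*(2 + 0*0) = -245*(2 + 0) = -245*2 = -490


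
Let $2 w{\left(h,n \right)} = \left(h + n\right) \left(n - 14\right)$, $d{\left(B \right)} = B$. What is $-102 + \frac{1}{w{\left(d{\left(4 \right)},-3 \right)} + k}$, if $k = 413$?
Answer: $- \frac{82516}{809} \approx -102.0$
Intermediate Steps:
$w{\left(h,n \right)} = \frac{\left(-14 + n\right) \left(h + n\right)}{2}$ ($w{\left(h,n \right)} = \frac{\left(h + n\right) \left(n - 14\right)}{2} = \frac{\left(h + n\right) \left(-14 + n\right)}{2} = \frac{\left(-14 + n\right) \left(h + n\right)}{2}$)
$-102 + \frac{1}{w{\left(d{\left(4 \right)},-3 \right)} + k} = -102 + \frac{1}{\left(\frac{\left(-3\right)^{2}}{2} - 28 - -21 + \frac{1}{2} \cdot 4 \left(-3\right)\right) + 413} = -102 + \frac{1}{\left(\frac{1}{2} \cdot 9 - 28 + 21 - 6\right) + 413} = -102 + \frac{1}{\left(\frac{9}{2} - 28 + 21 - 6\right) + 413} = -102 + \frac{1}{- \frac{17}{2} + 413} = -102 + \frac{1}{\frac{809}{2}} = -102 + \frac{2}{809} = - \frac{82516}{809}$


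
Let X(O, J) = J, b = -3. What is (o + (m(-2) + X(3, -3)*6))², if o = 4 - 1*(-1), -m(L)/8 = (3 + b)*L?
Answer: 169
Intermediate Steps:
m(L) = 0 (m(L) = -8*(3 - 3)*L = -0*L = -8*0 = 0)
o = 5 (o = 4 + 1 = 5)
(o + (m(-2) + X(3, -3)*6))² = (5 + (0 - 3*6))² = (5 + (0 - 18))² = (5 - 18)² = (-13)² = 169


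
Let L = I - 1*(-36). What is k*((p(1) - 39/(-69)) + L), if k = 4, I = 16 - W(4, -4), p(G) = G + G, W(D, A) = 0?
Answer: 5020/23 ≈ 218.26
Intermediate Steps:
p(G) = 2*G
I = 16 (I = 16 - 1*0 = 16 + 0 = 16)
L = 52 (L = 16 - 1*(-36) = 16 + 36 = 52)
k*((p(1) - 39/(-69)) + L) = 4*((2*1 - 39/(-69)) + 52) = 4*((2 - 39*(-1)/69) + 52) = 4*((2 - 1*(-13/23)) + 52) = 4*((2 + 13/23) + 52) = 4*(59/23 + 52) = 4*(1255/23) = 5020/23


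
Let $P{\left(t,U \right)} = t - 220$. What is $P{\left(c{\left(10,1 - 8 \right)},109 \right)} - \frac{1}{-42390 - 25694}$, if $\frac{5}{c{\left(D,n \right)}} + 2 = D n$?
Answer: $- \frac{269697727}{1225512} \approx -220.07$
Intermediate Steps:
$c{\left(D,n \right)} = \frac{5}{-2 + D n}$
$P{\left(t,U \right)} = -220 + t$
$P{\left(c{\left(10,1 - 8 \right)},109 \right)} - \frac{1}{-42390 - 25694} = \left(-220 + \frac{5}{-2 + 10 \left(1 - 8\right)}\right) - \frac{1}{-42390 - 25694} = \left(-220 + \frac{5}{-2 + 10 \left(1 - 8\right)}\right) - \frac{1}{-68084} = \left(-220 + \frac{5}{-2 + 10 \left(-7\right)}\right) - - \frac{1}{68084} = \left(-220 + \frac{5}{-2 - 70}\right) + \frac{1}{68084} = \left(-220 + \frac{5}{-72}\right) + \frac{1}{68084} = \left(-220 + 5 \left(- \frac{1}{72}\right)\right) + \frac{1}{68084} = \left(-220 - \frac{5}{72}\right) + \frac{1}{68084} = - \frac{15845}{72} + \frac{1}{68084} = - \frac{269697727}{1225512}$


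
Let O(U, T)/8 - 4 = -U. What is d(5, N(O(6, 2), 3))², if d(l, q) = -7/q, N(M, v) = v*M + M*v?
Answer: 49/9216 ≈ 0.0053168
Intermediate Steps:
O(U, T) = 32 - 8*U (O(U, T) = 32 + 8*(-U) = 32 - 8*U)
N(M, v) = 2*M*v (N(M, v) = M*v + M*v = 2*M*v)
d(5, N(O(6, 2), 3))² = (-7*1/(6*(32 - 8*6)))² = (-7*1/(6*(32 - 48)))² = (-7/(2*(-16)*3))² = (-7/(-96))² = (-7*(-1/96))² = (7/96)² = 49/9216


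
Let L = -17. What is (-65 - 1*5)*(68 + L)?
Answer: -3570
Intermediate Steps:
(-65 - 1*5)*(68 + L) = (-65 - 1*5)*(68 - 17) = (-65 - 5)*51 = -70*51 = -3570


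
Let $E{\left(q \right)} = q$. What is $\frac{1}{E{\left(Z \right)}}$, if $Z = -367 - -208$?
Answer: $- \frac{1}{159} \approx -0.0062893$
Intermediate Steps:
$Z = -159$ ($Z = -367 + 208 = -159$)
$\frac{1}{E{\left(Z \right)}} = \frac{1}{-159} = - \frac{1}{159}$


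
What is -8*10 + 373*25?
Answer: 9245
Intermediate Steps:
-8*10 + 373*25 = -80 + 9325 = 9245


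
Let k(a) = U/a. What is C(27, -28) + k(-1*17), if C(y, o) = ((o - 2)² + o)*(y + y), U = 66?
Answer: 800430/17 ≈ 47084.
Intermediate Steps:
k(a) = 66/a
C(y, o) = 2*y*(o + (-2 + o)²) (C(y, o) = ((-2 + o)² + o)*(2*y) = (o + (-2 + o)²)*(2*y) = 2*y*(o + (-2 + o)²))
C(27, -28) + k(-1*17) = 2*27*(-28 + (-2 - 28)²) + 66/((-1*17)) = 2*27*(-28 + (-30)²) + 66/(-17) = 2*27*(-28 + 900) + 66*(-1/17) = 2*27*872 - 66/17 = 47088 - 66/17 = 800430/17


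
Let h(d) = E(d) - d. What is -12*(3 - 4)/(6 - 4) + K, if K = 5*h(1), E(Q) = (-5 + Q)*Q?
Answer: -19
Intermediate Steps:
E(Q) = Q*(-5 + Q)
h(d) = -d + d*(-5 + d) (h(d) = d*(-5 + d) - d = -d + d*(-5 + d))
K = -25 (K = 5*(1*(-6 + 1)) = 5*(1*(-5)) = 5*(-5) = -25)
-12*(3 - 4)/(6 - 4) + K = -12*(3 - 4)/(6 - 4) - 25 = -12*(-1/2) - 25 = -12*(-1*½) - 25 = -12*(-1)/2 - 25 = -2*(-3) - 25 = 6 - 25 = -19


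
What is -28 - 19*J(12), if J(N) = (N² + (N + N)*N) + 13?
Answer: -8483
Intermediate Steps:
J(N) = 13 + 3*N² (J(N) = (N² + (2*N)*N) + 13 = (N² + 2*N²) + 13 = 3*N² + 13 = 13 + 3*N²)
-28 - 19*J(12) = -28 - 19*(13 + 3*12²) = -28 - 19*(13 + 3*144) = -28 - 19*(13 + 432) = -28 - 19*445 = -28 - 8455 = -8483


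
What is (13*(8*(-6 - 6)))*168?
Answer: -209664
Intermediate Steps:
(13*(8*(-6 - 6)))*168 = (13*(8*(-12)))*168 = (13*(-96))*168 = -1248*168 = -209664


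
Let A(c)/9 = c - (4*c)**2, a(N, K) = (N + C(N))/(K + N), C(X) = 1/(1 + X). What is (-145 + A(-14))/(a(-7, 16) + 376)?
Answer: -1538730/20261 ≈ -75.945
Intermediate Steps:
a(N, K) = (N + 1/(1 + N))/(K + N)
A(c) = -144*c**2 + 9*c (A(c) = 9*(c - (4*c)**2) = 9*(c - 16*c**2) = -144*c**2 + 9*c)
(-145 + A(-14))/(a(-7, 16) + 376) = (-145 + 9*(-14)*(1 - 16*(-14)))/((1 - 7*(1 - 7))/((1 - 7)*(16 - 7)) + 376) = (-145 + 9*(-14)*(1 + 224))/((1 - 7*(-6))/(-6*9) + 376) = (-145 + 9*(-14)*225)/(-1/6*1/9*(1 + 42) + 376) = (-145 - 28350)/(-1/6*1/9*43 + 376) = -28495/(-43/54 + 376) = -28495/20261/54 = -28495*54/20261 = -1538730/20261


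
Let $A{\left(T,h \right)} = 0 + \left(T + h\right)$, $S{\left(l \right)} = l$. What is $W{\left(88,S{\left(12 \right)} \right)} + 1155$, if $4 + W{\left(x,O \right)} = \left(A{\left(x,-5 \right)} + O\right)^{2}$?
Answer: $10176$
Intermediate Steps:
$A{\left(T,h \right)} = T + h$
$W{\left(x,O \right)} = -4 + \left(-5 + O + x\right)^{2}$ ($W{\left(x,O \right)} = -4 + \left(\left(x - 5\right) + O\right)^{2} = -4 + \left(\left(-5 + x\right) + O\right)^{2} = -4 + \left(-5 + O + x\right)^{2}$)
$W{\left(88,S{\left(12 \right)} \right)} + 1155 = \left(-4 + \left(-5 + 12 + 88\right)^{2}\right) + 1155 = \left(-4 + 95^{2}\right) + 1155 = \left(-4 + 9025\right) + 1155 = 9021 + 1155 = 10176$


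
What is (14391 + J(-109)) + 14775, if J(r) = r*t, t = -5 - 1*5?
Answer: 30256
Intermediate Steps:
t = -10 (t = -5 - 5 = -10)
J(r) = -10*r (J(r) = r*(-10) = -10*r)
(14391 + J(-109)) + 14775 = (14391 - 10*(-109)) + 14775 = (14391 + 1090) + 14775 = 15481 + 14775 = 30256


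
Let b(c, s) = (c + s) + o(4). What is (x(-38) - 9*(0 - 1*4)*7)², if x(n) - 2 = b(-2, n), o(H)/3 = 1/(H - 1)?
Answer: 46225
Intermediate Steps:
o(H) = 3/(-1 + H) (o(H) = 3/(H - 1) = 3/(-1 + H))
b(c, s) = 1 + c + s (b(c, s) = (c + s) + 3/(-1 + 4) = (c + s) + 3/3 = (c + s) + 3*(⅓) = (c + s) + 1 = 1 + c + s)
x(n) = 1 + n (x(n) = 2 + (1 - 2 + n) = 2 + (-1 + n) = 1 + n)
(x(-38) - 9*(0 - 1*4)*7)² = ((1 - 38) - 9*(0 - 1*4)*7)² = (-37 - 9*(0 - 4)*7)² = (-37 - 9*(-4)*7)² = (-37 + 36*7)² = (-37 + 252)² = 215² = 46225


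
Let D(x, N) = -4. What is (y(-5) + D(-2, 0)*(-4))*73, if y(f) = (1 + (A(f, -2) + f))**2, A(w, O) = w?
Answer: 7081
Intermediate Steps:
y(f) = (1 + 2*f)**2 (y(f) = (1 + (f + f))**2 = (1 + 2*f)**2)
(y(-5) + D(-2, 0)*(-4))*73 = ((1 + 2*(-5))**2 - 4*(-4))*73 = ((1 - 10)**2 + 16)*73 = ((-9)**2 + 16)*73 = (81 + 16)*73 = 97*73 = 7081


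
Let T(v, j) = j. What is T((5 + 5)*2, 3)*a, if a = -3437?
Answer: -10311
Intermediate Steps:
T((5 + 5)*2, 3)*a = 3*(-3437) = -10311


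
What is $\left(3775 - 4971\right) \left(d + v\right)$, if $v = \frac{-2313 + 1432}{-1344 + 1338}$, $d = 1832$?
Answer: $- \frac{7100054}{3} \approx -2.3667 \cdot 10^{6}$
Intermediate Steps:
$v = \frac{881}{6}$ ($v = - \frac{881}{-6} = \left(-881\right) \left(- \frac{1}{6}\right) = \frac{881}{6} \approx 146.83$)
$\left(3775 - 4971\right) \left(d + v\right) = \left(3775 - 4971\right) \left(1832 + \frac{881}{6}\right) = \left(-1196\right) \frac{11873}{6} = - \frac{7100054}{3}$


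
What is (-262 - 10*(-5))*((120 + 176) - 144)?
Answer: -32224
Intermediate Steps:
(-262 - 10*(-5))*((120 + 176) - 144) = (-262 + 50)*(296 - 144) = -212*152 = -32224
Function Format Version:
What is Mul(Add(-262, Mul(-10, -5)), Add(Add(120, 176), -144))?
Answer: -32224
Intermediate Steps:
Mul(Add(-262, Mul(-10, -5)), Add(Add(120, 176), -144)) = Mul(Add(-262, 50), Add(296, -144)) = Mul(-212, 152) = -32224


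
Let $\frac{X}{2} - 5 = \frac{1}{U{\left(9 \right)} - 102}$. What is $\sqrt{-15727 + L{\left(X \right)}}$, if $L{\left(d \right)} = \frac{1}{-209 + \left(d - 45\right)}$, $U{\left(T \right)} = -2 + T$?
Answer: $\frac{i \sqrt{8451772587438}}{23182} \approx 125.41 i$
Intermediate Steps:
$X = \frac{948}{95}$ ($X = 10 + \frac{2}{\left(-2 + 9\right) - 102} = 10 + \frac{2}{7 - 102} = 10 + \frac{2}{-95} = 10 + 2 \left(- \frac{1}{95}\right) = 10 - \frac{2}{95} = \frac{948}{95} \approx 9.9789$)
$L{\left(d \right)} = \frac{1}{-254 + d}$ ($L{\left(d \right)} = \frac{1}{-209 + \left(d - 45\right)} = \frac{1}{-209 + \left(-45 + d\right)} = \frac{1}{-254 + d}$)
$\sqrt{-15727 + L{\left(X \right)}} = \sqrt{-15727 + \frac{1}{-254 + \frac{948}{95}}} = \sqrt{-15727 + \frac{1}{- \frac{23182}{95}}} = \sqrt{-15727 - \frac{95}{23182}} = \sqrt{- \frac{364583409}{23182}} = \frac{i \sqrt{8451772587438}}{23182}$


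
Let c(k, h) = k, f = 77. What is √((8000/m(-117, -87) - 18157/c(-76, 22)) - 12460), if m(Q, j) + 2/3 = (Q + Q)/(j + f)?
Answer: I*√1992952211217/12958 ≈ 108.95*I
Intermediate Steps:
m(Q, j) = -⅔ + 2*Q/(77 + j) (m(Q, j) = -⅔ + (Q + Q)/(j + 77) = -⅔ + (2*Q)/(77 + j) = -⅔ + 2*Q/(77 + j))
√((8000/m(-117, -87) - 18157/c(-76, 22)) - 12460) = √((8000/((2*(-77 - 1*(-87) + 3*(-117))/(3*(77 - 87)))) - 18157/(-76)) - 12460) = √((8000/(((⅔)*(-77 + 87 - 351)/(-10))) - 18157*(-1/76)) - 12460) = √((8000/(((⅔)*(-⅒)*(-341))) + 18157/76) - 12460) = √((8000/(341/15) + 18157/76) - 12460) = √((8000*(15/341) + 18157/76) - 12460) = √((120000/341 + 18157/76) - 12460) = √(15311537/25916 - 12460) = √(-307601823/25916) = I*√1992952211217/12958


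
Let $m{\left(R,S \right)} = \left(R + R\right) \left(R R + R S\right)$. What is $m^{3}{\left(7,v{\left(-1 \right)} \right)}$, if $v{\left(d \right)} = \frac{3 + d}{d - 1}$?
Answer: $203297472$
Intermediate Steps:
$v{\left(d \right)} = \frac{3 + d}{-1 + d}$
$m{\left(R,S \right)} = 2 R \left(R^{2} + R S\right)$
$m^{3}{\left(7,v{\left(-1 \right)} \right)} = \left(2 \cdot 7^{2} \left(7 + \frac{3 - 1}{-1 - 1}\right)\right)^{3} = \left(2 \cdot 49 \left(7 + \frac{1}{-2} \cdot 2\right)\right)^{3} = \left(2 \cdot 49 \left(7 - 1\right)\right)^{3} = \left(2 \cdot 49 \cdot 6\right)^{3} = 588^{3} = 203297472$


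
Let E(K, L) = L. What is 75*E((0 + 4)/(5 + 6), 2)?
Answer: 150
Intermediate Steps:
75*E((0 + 4)/(5 + 6), 2) = 75*2 = 150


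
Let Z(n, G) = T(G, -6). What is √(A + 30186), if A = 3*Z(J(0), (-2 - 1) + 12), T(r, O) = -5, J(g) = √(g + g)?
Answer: √30171 ≈ 173.70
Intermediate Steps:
J(g) = √2*√g (J(g) = √(2*g) = √2*√g)
Z(n, G) = -5
A = -15 (A = 3*(-5) = -15)
√(A + 30186) = √(-15 + 30186) = √30171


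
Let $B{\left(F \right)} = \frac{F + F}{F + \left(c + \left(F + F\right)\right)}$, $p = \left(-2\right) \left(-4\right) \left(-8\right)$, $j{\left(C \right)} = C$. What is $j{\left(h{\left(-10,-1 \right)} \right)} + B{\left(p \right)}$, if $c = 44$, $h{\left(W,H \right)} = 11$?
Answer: $\frac{439}{37} \approx 11.865$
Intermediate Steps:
$p = -64$ ($p = 8 \left(-8\right) = -64$)
$B{\left(F \right)} = \frac{2 F}{44 + 3 F}$ ($B{\left(F \right)} = \frac{F + F}{F + \left(44 + \left(F + F\right)\right)} = \frac{2 F}{F + \left(44 + 2 F\right)} = \frac{2 F}{44 + 3 F}$)
$j{\left(h{\left(-10,-1 \right)} \right)} + B{\left(p \right)} = 11 + 2 \left(-64\right) \frac{1}{44 + 3 \left(-64\right)} = 11 + 2 \left(-64\right) \frac{1}{44 - 192} = 11 + 2 \left(-64\right) \frac{1}{-148} = 11 + 2 \left(-64\right) \left(- \frac{1}{148}\right) = 11 + \frac{32}{37} = \frac{439}{37}$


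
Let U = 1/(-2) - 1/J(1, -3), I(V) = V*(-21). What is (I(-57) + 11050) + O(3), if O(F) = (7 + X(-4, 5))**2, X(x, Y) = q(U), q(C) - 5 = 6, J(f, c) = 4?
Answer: 12571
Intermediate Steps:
I(V) = -21*V
U = -3/4 (U = 1/(-2) - 1/4 = 1*(-1/2) - 1*1/4 = -1/2 - 1/4 = -3/4 ≈ -0.75000)
q(C) = 11 (q(C) = 5 + 6 = 11)
X(x, Y) = 11
O(F) = 324 (O(F) = (7 + 11)**2 = 18**2 = 324)
(I(-57) + 11050) + O(3) = (-21*(-57) + 11050) + 324 = (1197 + 11050) + 324 = 12247 + 324 = 12571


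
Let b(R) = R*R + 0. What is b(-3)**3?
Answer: 729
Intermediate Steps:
b(R) = R**2 (b(R) = R**2 + 0 = R**2)
b(-3)**3 = ((-3)**2)**3 = 9**3 = 729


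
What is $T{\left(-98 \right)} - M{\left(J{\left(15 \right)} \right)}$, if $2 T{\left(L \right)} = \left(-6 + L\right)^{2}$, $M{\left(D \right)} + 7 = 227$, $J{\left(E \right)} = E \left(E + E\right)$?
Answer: $5188$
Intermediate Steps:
$J{\left(E \right)} = 2 E^{2}$ ($J{\left(E \right)} = E 2 E = 2 E^{2}$)
$M{\left(D \right)} = 220$ ($M{\left(D \right)} = -7 + 227 = 220$)
$T{\left(L \right)} = \frac{\left(-6 + L\right)^{2}}{2}$
$T{\left(-98 \right)} - M{\left(J{\left(15 \right)} \right)} = \frac{\left(-6 - 98\right)^{2}}{2} - 220 = \frac{\left(-104\right)^{2}}{2} - 220 = \frac{1}{2} \cdot 10816 - 220 = 5408 - 220 = 5188$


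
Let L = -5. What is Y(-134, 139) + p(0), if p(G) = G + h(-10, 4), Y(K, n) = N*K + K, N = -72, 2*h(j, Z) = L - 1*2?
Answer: 19021/2 ≈ 9510.5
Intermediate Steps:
h(j, Z) = -7/2 (h(j, Z) = (-5 - 1*2)/2 = (-5 - 2)/2 = (½)*(-7) = -7/2)
Y(K, n) = -71*K (Y(K, n) = -72*K + K = -71*K)
p(G) = -7/2 + G (p(G) = G - 7/2 = -7/2 + G)
Y(-134, 139) + p(0) = -71*(-134) + (-7/2 + 0) = 9514 - 7/2 = 19021/2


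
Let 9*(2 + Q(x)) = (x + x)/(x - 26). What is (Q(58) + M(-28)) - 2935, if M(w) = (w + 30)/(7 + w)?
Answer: -1480093/504 ≈ -2936.7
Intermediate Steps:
Q(x) = -2 + 2*x/(9*(-26 + x)) (Q(x) = -2 + ((x + x)/(x - 26))/9 = -2 + ((2*x)/(-26 + x))/9 = -2 + (2*x/(-26 + x))/9 = -2 + 2*x/(9*(-26 + x)))
M(w) = (30 + w)/(7 + w)
(Q(58) + M(-28)) - 2935 = (4*(117 - 4*58)/(9*(-26 + 58)) + (30 - 28)/(7 - 28)) - 2935 = ((4/9)*(117 - 232)/32 + 2/(-21)) - 2935 = ((4/9)*(1/32)*(-115) - 1/21*2) - 2935 = (-115/72 - 2/21) - 2935 = -853/504 - 2935 = -1480093/504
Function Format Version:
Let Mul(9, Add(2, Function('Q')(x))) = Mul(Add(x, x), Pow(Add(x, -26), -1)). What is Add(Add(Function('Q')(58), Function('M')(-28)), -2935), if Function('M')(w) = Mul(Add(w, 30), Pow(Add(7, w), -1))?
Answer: Rational(-1480093, 504) ≈ -2936.7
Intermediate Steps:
Function('Q')(x) = Add(-2, Mul(Rational(2, 9), x, Pow(Add(-26, x), -1))) (Function('Q')(x) = Add(-2, Mul(Rational(1, 9), Mul(Add(x, x), Pow(Add(x, -26), -1)))) = Add(-2, Mul(Rational(1, 9), Mul(Mul(2, x), Pow(Add(-26, x), -1)))) = Add(-2, Mul(Rational(1, 9), Mul(2, x, Pow(Add(-26, x), -1)))) = Add(-2, Mul(Rational(2, 9), x, Pow(Add(-26, x), -1))))
Function('M')(w) = Mul(Pow(Add(7, w), -1), Add(30, w)) (Function('M')(w) = Mul(Add(30, w), Pow(Add(7, w), -1)) = Mul(Pow(Add(7, w), -1), Add(30, w)))
Add(Add(Function('Q')(58), Function('M')(-28)), -2935) = Add(Add(Mul(Rational(4, 9), Pow(Add(-26, 58), -1), Add(117, Mul(-4, 58))), Mul(Pow(Add(7, -28), -1), Add(30, -28))), -2935) = Add(Add(Mul(Rational(4, 9), Pow(32, -1), Add(117, -232)), Mul(Pow(-21, -1), 2)), -2935) = Add(Add(Mul(Rational(4, 9), Rational(1, 32), -115), Mul(Rational(-1, 21), 2)), -2935) = Add(Add(Rational(-115, 72), Rational(-2, 21)), -2935) = Add(Rational(-853, 504), -2935) = Rational(-1480093, 504)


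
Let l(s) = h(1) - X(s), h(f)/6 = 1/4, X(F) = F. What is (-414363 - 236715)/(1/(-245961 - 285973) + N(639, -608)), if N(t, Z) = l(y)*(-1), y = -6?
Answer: 173165262426/1994753 ≈ 86810.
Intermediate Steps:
h(f) = 3/2 (h(f) = 6/4 = 6*(¼) = 3/2)
l(s) = 3/2 - s
N(t, Z) = -15/2 (N(t, Z) = (3/2 - 1*(-6))*(-1) = (3/2 + 6)*(-1) = (15/2)*(-1) = -15/2)
(-414363 - 236715)/(1/(-245961 - 285973) + N(639, -608)) = (-414363 - 236715)/(1/(-245961 - 285973) - 15/2) = -651078/(1/(-531934) - 15/2) = -651078/(-1/531934 - 15/2) = -651078/(-1994753/265967) = -651078*(-265967/1994753) = 173165262426/1994753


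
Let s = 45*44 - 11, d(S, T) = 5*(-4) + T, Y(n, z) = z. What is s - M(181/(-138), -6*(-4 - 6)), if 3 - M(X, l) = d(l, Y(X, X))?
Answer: 268367/138 ≈ 1944.7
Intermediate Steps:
d(S, T) = -20 + T
M(X, l) = 23 - X (M(X, l) = 3 - (-20 + X) = 3 + (20 - X) = 23 - X)
s = 1969 (s = 1980 - 11 = 1969)
s - M(181/(-138), -6*(-4 - 6)) = 1969 - (23 - 181/(-138)) = 1969 - (23 - 181*(-1)/138) = 1969 - (23 - 1*(-181/138)) = 1969 - (23 + 181/138) = 1969 - 1*3355/138 = 1969 - 3355/138 = 268367/138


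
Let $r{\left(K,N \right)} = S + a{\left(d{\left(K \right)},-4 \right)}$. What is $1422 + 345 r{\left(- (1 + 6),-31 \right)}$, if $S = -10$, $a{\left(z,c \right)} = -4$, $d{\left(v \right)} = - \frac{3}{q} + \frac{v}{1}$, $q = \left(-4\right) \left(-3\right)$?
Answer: $-3408$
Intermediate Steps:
$q = 12$
$d{\left(v \right)} = - \frac{1}{4} + v$ ($d{\left(v \right)} = - \frac{3}{12} + \frac{v}{1} = \left(-3\right) \frac{1}{12} + v 1 = - \frac{1}{4} + v$)
$r{\left(K,N \right)} = -14$ ($r{\left(K,N \right)} = -10 - 4 = -14$)
$1422 + 345 r{\left(- (1 + 6),-31 \right)} = 1422 + 345 \left(-14\right) = 1422 - 4830 = -3408$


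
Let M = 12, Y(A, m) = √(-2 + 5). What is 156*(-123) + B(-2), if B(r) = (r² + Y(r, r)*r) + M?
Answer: -19172 - 2*√3 ≈ -19175.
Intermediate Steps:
Y(A, m) = √3
B(r) = 12 + r² + r*√3 (B(r) = (r² + √3*r) + 12 = (r² + r*√3) + 12 = 12 + r² + r*√3)
156*(-123) + B(-2) = 156*(-123) + (12 + (-2)² - 2*√3) = -19188 + (12 + 4 - 2*√3) = -19188 + (16 - 2*√3) = -19172 - 2*√3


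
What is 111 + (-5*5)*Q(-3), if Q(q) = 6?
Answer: -39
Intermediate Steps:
111 + (-5*5)*Q(-3) = 111 - 5*5*6 = 111 - 25*6 = 111 - 150 = -39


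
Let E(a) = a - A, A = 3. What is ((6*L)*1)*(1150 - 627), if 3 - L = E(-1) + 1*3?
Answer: 12552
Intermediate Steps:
E(a) = -3 + a (E(a) = a - 1*3 = a - 3 = -3 + a)
L = 4 (L = 3 - ((-3 - 1) + 1*3) = 3 - (-4 + 3) = 3 - 1*(-1) = 3 + 1 = 4)
((6*L)*1)*(1150 - 627) = ((6*4)*1)*(1150 - 627) = (24*1)*523 = 24*523 = 12552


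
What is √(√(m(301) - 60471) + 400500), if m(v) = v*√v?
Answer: √(400500 + I*√(60471 - 301*√301)) ≈ 632.85 + 0.186*I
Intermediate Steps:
m(v) = v^(3/2)
√(√(m(301) - 60471) + 400500) = √(√(301^(3/2) - 60471) + 400500) = √(√(301*√301 - 60471) + 400500) = √(√(-60471 + 301*√301) + 400500) = √(400500 + √(-60471 + 301*√301))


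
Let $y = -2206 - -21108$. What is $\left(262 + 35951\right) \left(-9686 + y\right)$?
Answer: $333739008$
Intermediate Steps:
$y = 18902$ ($y = -2206 + 21108 = 18902$)
$\left(262 + 35951\right) \left(-9686 + y\right) = \left(262 + 35951\right) \left(-9686 + 18902\right) = 36213 \cdot 9216 = 333739008$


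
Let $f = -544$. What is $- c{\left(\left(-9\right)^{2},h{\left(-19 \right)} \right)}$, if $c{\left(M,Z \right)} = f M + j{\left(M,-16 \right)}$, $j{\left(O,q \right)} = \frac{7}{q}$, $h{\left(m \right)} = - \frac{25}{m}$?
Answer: $\frac{705031}{16} \approx 44064.0$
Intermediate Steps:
$c{\left(M,Z \right)} = - \frac{7}{16} - 544 M$ ($c{\left(M,Z \right)} = - 544 M + \frac{7}{-16} = - 544 M + 7 \left(- \frac{1}{16}\right) = - 544 M - \frac{7}{16} = - \frac{7}{16} - 544 M$)
$- c{\left(\left(-9\right)^{2},h{\left(-19 \right)} \right)} = - (- \frac{7}{16} - 544 \left(-9\right)^{2}) = - (- \frac{7}{16} - 44064) = \left(-1\right) \left(- \frac{705031}{16}\right) = \frac{705031}{16}$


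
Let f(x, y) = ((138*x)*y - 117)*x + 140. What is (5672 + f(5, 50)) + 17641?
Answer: 195368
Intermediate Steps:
f(x, y) = 140 + x*(-117 + 138*x*y) (f(x, y) = (138*x*y - 117)*x + 140 = (-117 + 138*x*y)*x + 140 = x*(-117 + 138*x*y) + 140 = 140 + x*(-117 + 138*x*y))
(5672 + f(5, 50)) + 17641 = (5672 + (140 - 117*5 + 138*50*5**2)) + 17641 = (5672 + (140 - 585 + 138*50*25)) + 17641 = (5672 + (140 - 585 + 172500)) + 17641 = (5672 + 172055) + 17641 = 177727 + 17641 = 195368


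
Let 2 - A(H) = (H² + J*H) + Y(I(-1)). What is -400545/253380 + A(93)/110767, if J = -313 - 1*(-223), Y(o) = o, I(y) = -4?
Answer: -2962422717/1871076164 ≈ -1.5833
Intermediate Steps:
J = -90 (J = -313 + 223 = -90)
A(H) = 6 - H² + 90*H (A(H) = 2 - ((H² - 90*H) - 4) = 2 - (-4 + H² - 90*H) = 2 + (4 - H² + 90*H) = 6 - H² + 90*H)
-400545/253380 + A(93)/110767 = -400545/253380 + (6 - 1*93² + 90*93)/110767 = -400545*1/253380 + (6 - 1*8649 + 8370)*(1/110767) = -26703/16892 + (6 - 8649 + 8370)*(1/110767) = -26703/16892 - 273*1/110767 = -26703/16892 - 273/110767 = -2962422717/1871076164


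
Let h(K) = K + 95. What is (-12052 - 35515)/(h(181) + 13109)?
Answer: -47567/13385 ≈ -3.5538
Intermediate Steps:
h(K) = 95 + K
(-12052 - 35515)/(h(181) + 13109) = (-12052 - 35515)/((95 + 181) + 13109) = -47567/(276 + 13109) = -47567/13385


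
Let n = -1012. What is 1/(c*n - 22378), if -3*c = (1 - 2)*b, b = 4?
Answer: -3/71182 ≈ -4.2145e-5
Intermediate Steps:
c = 4/3 (c = -(1 - 2)*4/3 = -(-1)*4/3 = -1/3*(-4) = 4/3 ≈ 1.3333)
1/(c*n - 22378) = 1/((4/3)*(-1012) - 22378) = 1/(-4048/3 - 22378) = 1/(-71182/3) = -3/71182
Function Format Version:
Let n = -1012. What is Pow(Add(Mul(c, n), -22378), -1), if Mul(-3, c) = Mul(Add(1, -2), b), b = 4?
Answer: Rational(-3, 71182) ≈ -4.2145e-5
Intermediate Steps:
c = Rational(4, 3) (c = Mul(Rational(-1, 3), Mul(Add(1, -2), 4)) = Mul(Rational(-1, 3), Mul(-1, 4)) = Mul(Rational(-1, 3), -4) = Rational(4, 3) ≈ 1.3333)
Pow(Add(Mul(c, n), -22378), -1) = Pow(Add(Mul(Rational(4, 3), -1012), -22378), -1) = Pow(Add(Rational(-4048, 3), -22378), -1) = Pow(Rational(-71182, 3), -1) = Rational(-3, 71182)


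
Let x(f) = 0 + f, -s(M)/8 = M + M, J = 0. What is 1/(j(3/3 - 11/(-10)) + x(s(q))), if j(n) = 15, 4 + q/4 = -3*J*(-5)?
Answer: 1/271 ≈ 0.0036900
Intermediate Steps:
q = -16 (q = -16 + 4*(-3*0*(-5)) = -16 + 4*(0*(-5)) = -16 + 4*0 = -16 + 0 = -16)
s(M) = -16*M (s(M) = -8*(M + M) = -16*M)
x(f) = f
1/(j(3/3 - 11/(-10)) + x(s(q))) = 1/(15 - 16*(-16)) = 1/(15 + 256) = 1/271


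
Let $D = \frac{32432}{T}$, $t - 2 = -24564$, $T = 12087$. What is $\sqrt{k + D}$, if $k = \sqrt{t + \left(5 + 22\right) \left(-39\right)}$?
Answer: $\frac{\sqrt{43556176 + 16232841 i \sqrt{25615}}}{4029} \approx 9.0209 + 8.8709 i$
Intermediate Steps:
$t = -24562$ ($t = 2 - 24564 = -24562$)
$D = \frac{32432}{12087} \approx 2.6832$
$k = i \sqrt{25615}$ ($k = \sqrt{-24562 + \left(5 + 22\right) \left(-39\right)} = \sqrt{-24562 + 27 \left(-39\right)} = \sqrt{-24562 - 1053} = \sqrt{-25615} = i \sqrt{25615} \approx 160.05 i$)
$\sqrt{k + D} = \sqrt{i \sqrt{25615} + \frac{32432}{12087}} = \sqrt{\frac{32432}{12087} + i \sqrt{25615}}$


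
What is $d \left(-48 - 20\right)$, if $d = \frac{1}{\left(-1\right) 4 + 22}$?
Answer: $- \frac{34}{9} \approx -3.7778$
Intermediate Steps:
$d = \frac{1}{18}$ ($d = \frac{1}{-4 + 22} = \frac{1}{18} \approx 0.055556$)
$d \left(-48 - 20\right) = \frac{-48 - 20}{18} = \frac{1}{18} \left(-68\right) = - \frac{34}{9}$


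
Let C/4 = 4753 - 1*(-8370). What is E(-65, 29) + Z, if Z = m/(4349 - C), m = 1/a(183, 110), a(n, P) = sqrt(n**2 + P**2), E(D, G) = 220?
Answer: 220 - sqrt(45589)/2194791227 ≈ 220.00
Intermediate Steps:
a(n, P) = sqrt(P**2 + n**2)
C = 52492 (C = 4*(4753 - 1*(-8370)) = 4*(4753 + 8370) = 4*13123 = 52492)
m = sqrt(45589)/45589 (m = 1/(sqrt(110**2 + 183**2)) = 1/(sqrt(12100 + 33489)) = 1/(sqrt(45589)) = sqrt(45589)/45589 ≈ 0.0046835)
Z = -sqrt(45589)/2194791227 (Z = (sqrt(45589)/45589)/(4349 - 1*52492) = (sqrt(45589)/45589)/(4349 - 52492) = (sqrt(45589)/45589)/(-48143) = (sqrt(45589)/45589)*(-1/48143) = -sqrt(45589)/2194791227 ≈ -9.7283e-8)
E(-65, 29) + Z = 220 - sqrt(45589)/2194791227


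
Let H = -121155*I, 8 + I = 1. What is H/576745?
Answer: 169617/115349 ≈ 1.4705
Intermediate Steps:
I = -7 (I = -8 + 1 = -7)
H = 848085 (H = -121155*(-7) = 848085)
H/576745 = 848085/576745 = 848085*(1/576745) = 169617/115349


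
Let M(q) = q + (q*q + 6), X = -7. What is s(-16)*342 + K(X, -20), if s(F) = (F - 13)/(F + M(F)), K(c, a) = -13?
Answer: -6454/115 ≈ -56.122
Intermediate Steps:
M(q) = 6 + q + q² (M(q) = q + (q² + 6) = q + (6 + q²) = 6 + q + q²)
s(F) = (-13 + F)/(6 + F² + 2*F) (s(F) = (F - 13)/(F + (6 + F + F²)) = (-13 + F)/(6 + F² + 2*F))
s(-16)*342 + K(X, -20) = ((-13 - 16)/(6 + (-16)² + 2*(-16)))*342 - 13 = (-29/(6 + 256 - 32))*342 - 13 = (-29/230)*342 - 13 = ((1/230)*(-29))*342 - 13 = -29/230*342 - 13 = -4959/115 - 13 = -6454/115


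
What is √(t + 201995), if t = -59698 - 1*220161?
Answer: 2*I*√19466 ≈ 279.04*I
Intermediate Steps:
t = -279859 (t = -59698 - 220161 = -279859)
√(t + 201995) = √(-279859 + 201995) = √(-77864) = 2*I*√19466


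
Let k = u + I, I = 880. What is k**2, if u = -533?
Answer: 120409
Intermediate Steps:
k = 347 (k = -533 + 880 = 347)
k**2 = 347**2 = 120409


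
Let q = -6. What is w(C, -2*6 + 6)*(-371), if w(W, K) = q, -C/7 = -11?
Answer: 2226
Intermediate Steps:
C = 77 (C = -7*(-11) = 77)
w(W, K) = -6
w(C, -2*6 + 6)*(-371) = -6*(-371) = 2226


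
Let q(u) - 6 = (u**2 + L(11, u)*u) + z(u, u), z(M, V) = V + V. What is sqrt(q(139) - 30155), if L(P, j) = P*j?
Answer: sqrt(201981) ≈ 449.42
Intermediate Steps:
z(M, V) = 2*V
q(u) = 6 + 2*u + 12*u**2 (q(u) = 6 + ((u**2 + (11*u)*u) + 2*u) = 6 + ((u**2 + 11*u**2) + 2*u) = 6 + (12*u**2 + 2*u) = 6 + (2*u + 12*u**2) = 6 + 2*u + 12*u**2)
sqrt(q(139) - 30155) = sqrt((6 + 2*139 + 12*139**2) - 30155) = sqrt((6 + 278 + 12*19321) - 30155) = sqrt((6 + 278 + 231852) - 30155) = sqrt(232136 - 30155) = sqrt(201981)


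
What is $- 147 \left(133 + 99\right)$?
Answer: $-34104$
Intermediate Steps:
$- 147 \left(133 + 99\right) = \left(-147\right) 232 = -34104$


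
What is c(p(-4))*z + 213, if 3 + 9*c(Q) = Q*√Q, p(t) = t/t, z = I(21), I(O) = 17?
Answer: 1883/9 ≈ 209.22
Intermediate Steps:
z = 17
p(t) = 1
c(Q) = -⅓ + Q^(3/2)/9 (c(Q) = -⅓ + (Q*√Q)/9 = -⅓ + Q^(3/2)/9)
c(p(-4))*z + 213 = (-⅓ + 1^(3/2)/9)*17 + 213 = (-⅓ + (⅑)*1)*17 + 213 = (-⅓ + ⅑)*17 + 213 = -2/9*17 + 213 = -34/9 + 213 = 1883/9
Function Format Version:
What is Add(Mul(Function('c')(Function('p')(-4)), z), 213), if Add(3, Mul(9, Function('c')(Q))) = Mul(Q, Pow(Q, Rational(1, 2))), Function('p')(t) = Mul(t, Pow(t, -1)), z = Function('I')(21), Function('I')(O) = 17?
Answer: Rational(1883, 9) ≈ 209.22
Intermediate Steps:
z = 17
Function('p')(t) = 1
Function('c')(Q) = Add(Rational(-1, 3), Mul(Rational(1, 9), Pow(Q, Rational(3, 2)))) (Function('c')(Q) = Add(Rational(-1, 3), Mul(Rational(1, 9), Mul(Q, Pow(Q, Rational(1, 2))))) = Add(Rational(-1, 3), Mul(Rational(1, 9), Pow(Q, Rational(3, 2)))))
Add(Mul(Function('c')(Function('p')(-4)), z), 213) = Add(Mul(Add(Rational(-1, 3), Mul(Rational(1, 9), Pow(1, Rational(3, 2)))), 17), 213) = Add(Mul(Add(Rational(-1, 3), Mul(Rational(1, 9), 1)), 17), 213) = Add(Mul(Add(Rational(-1, 3), Rational(1, 9)), 17), 213) = Add(Mul(Rational(-2, 9), 17), 213) = Add(Rational(-34, 9), 213) = Rational(1883, 9)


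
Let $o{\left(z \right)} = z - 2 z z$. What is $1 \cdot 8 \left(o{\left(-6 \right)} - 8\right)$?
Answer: $-688$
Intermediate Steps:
$o{\left(z \right)} = z - 2 z^{2}$
$1 \cdot 8 \left(o{\left(-6 \right)} - 8\right) = 1 \cdot 8 \left(- 6 \left(1 - -12\right) - 8\right) = 8 \left(- 6 \left(1 + 12\right) - 8\right) = 8 \left(\left(-6\right) 13 - 8\right) = 8 \left(-78 - 8\right) = 8 \left(-86\right) = -688$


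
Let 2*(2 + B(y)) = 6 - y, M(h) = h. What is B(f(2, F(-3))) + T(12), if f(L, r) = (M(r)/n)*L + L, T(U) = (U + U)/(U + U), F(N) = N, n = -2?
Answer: -½ ≈ -0.50000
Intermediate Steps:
T(U) = 1 (T(U) = (2*U)/((2*U)) = (2*U)*(1/(2*U)) = 1)
f(L, r) = L - L*r/2 (f(L, r) = (r/(-2))*L + L = (r*(-½))*L + L = (-r/2)*L + L = -L*r/2 + L = L - L*r/2)
B(y) = 1 - y/2 (B(y) = -2 + (6 - y)/2 = -2 + (3 - y/2) = 1 - y/2)
B(f(2, F(-3))) + T(12) = (1 - 2*(2 - 1*(-3))/4) + 1 = (1 - 2*(2 + 3)/4) + 1 = (1 - 2*5/4) + 1 = (1 - ½*5) + 1 = (1 - 5/2) + 1 = -3/2 + 1 = -½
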